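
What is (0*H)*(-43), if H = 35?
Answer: 0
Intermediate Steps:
(0*H)*(-43) = (0*35)*(-43) = 0*(-43) = 0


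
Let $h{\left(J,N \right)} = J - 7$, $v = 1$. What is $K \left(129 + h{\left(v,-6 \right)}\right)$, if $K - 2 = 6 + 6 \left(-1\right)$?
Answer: $246$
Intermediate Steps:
$h{\left(J,N \right)} = -7 + J$ ($h{\left(J,N \right)} = J - 7 = -7 + J$)
$K = 2$ ($K = 2 + \left(6 + 6 \left(-1\right)\right) = 2 + \left(6 - 6\right) = 2 + 0 = 2$)
$K \left(129 + h{\left(v,-6 \right)}\right) = 2 \left(129 + \left(-7 + 1\right)\right) = 2 \left(129 - 6\right) = 2 \cdot 123 = 246$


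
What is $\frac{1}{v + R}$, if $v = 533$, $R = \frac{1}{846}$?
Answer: $\frac{846}{450919} \approx 0.0018762$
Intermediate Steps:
$R = \frac{1}{846} \approx 0.001182$
$\frac{1}{v + R} = \frac{1}{533 + \frac{1}{846}} = \frac{1}{\frac{450919}{846}} = \frac{846}{450919}$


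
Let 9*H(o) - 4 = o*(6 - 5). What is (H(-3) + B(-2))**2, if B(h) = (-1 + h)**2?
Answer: 6724/81 ≈ 83.012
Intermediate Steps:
H(o) = 4/9 + o/9 (H(o) = 4/9 + (o*(6 - 5))/9 = 4/9 + (o*1)/9 = 4/9 + o/9)
(H(-3) + B(-2))**2 = ((4/9 + (1/9)*(-3)) + (-1 - 2)**2)**2 = ((4/9 - 1/3) + (-3)**2)**2 = (1/9 + 9)**2 = (82/9)**2 = 6724/81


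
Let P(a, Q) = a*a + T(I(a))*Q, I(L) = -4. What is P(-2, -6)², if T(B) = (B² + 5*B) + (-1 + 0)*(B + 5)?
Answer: 1156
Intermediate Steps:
T(B) = -5 + B² + 4*B (T(B) = (B² + 5*B) - (5 + B) = (B² + 5*B) + (-5 - B) = -5 + B² + 4*B)
P(a, Q) = a² - 5*Q (P(a, Q) = a*a + (-5 + (-4)² + 4*(-4))*Q = a² + (-5 + 16 - 16)*Q = a² - 5*Q)
P(-2, -6)² = ((-2)² - 5*(-6))² = (4 + 30)² = 34² = 1156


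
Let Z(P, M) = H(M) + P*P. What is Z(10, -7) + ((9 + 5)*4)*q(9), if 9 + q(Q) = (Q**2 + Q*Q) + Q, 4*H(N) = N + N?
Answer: 18337/2 ≈ 9168.5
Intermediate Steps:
H(N) = N/2 (H(N) = (N + N)/4 = (2*N)/4 = N/2)
Z(P, M) = P**2 + M/2 (Z(P, M) = M/2 + P*P = M/2 + P**2 = P**2 + M/2)
q(Q) = -9 + Q + 2*Q**2 (q(Q) = -9 + ((Q**2 + Q*Q) + Q) = -9 + ((Q**2 + Q**2) + Q) = -9 + (2*Q**2 + Q) = -9 + (Q + 2*Q**2) = -9 + Q + 2*Q**2)
Z(10, -7) + ((9 + 5)*4)*q(9) = (10**2 + (1/2)*(-7)) + ((9 + 5)*4)*(-9 + 9 + 2*9**2) = (100 - 7/2) + (14*4)*(-9 + 9 + 2*81) = 193/2 + 56*(-9 + 9 + 162) = 193/2 + 56*162 = 193/2 + 9072 = 18337/2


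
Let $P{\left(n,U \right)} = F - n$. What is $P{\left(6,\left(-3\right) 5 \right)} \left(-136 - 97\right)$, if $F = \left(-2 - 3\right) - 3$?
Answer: $3262$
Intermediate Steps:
$F = -8$ ($F = -5 - 3 = -8$)
$P{\left(n,U \right)} = -8 - n$
$P{\left(6,\left(-3\right) 5 \right)} \left(-136 - 97\right) = \left(-8 - 6\right) \left(-136 - 97\right) = \left(-8 - 6\right) \left(-233\right) = \left(-14\right) \left(-233\right) = 3262$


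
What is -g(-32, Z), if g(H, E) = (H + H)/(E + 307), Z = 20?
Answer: 64/327 ≈ 0.19572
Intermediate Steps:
g(H, E) = 2*H/(307 + E) (g(H, E) = (2*H)/(307 + E) = 2*H/(307 + E))
-g(-32, Z) = -2*(-32)/(307 + 20) = -2*(-32)/327 = -1*(-64/327) = 64/327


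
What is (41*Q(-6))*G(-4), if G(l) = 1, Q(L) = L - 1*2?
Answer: -328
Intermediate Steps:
Q(L) = -2 + L (Q(L) = L - 2 = -2 + L)
(41*Q(-6))*G(-4) = (41*(-2 - 6))*1 = (41*(-8))*1 = -328*1 = -328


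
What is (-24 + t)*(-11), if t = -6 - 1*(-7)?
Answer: 253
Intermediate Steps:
t = 1 (t = -6 + 7 = 1)
(-24 + t)*(-11) = (-24 + 1)*(-11) = -23*(-11) = 253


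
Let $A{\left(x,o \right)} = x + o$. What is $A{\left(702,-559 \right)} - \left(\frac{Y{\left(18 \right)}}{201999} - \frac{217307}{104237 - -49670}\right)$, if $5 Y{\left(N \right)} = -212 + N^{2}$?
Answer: $\frac{3206877101768}{22206471495} \approx 144.41$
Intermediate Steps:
$A{\left(x,o \right)} = o + x$
$Y{\left(N \right)} = - \frac{212}{5} + \frac{N^{2}}{5}$ ($Y{\left(N \right)} = \frac{-212 + N^{2}}{5} = - \frac{212}{5} + \frac{N^{2}}{5}$)
$A{\left(702,-559 \right)} - \left(\frac{Y{\left(18 \right)}}{201999} - \frac{217307}{104237 - -49670}\right) = \left(-559 + 702\right) - \left(\frac{- \frac{212}{5} + \frac{18^{2}}{5}}{201999} - \frac{217307}{104237 - -49670}\right) = 143 - \left(\left(- \frac{212}{5} + \frac{1}{5} \cdot 324\right) \frac{1}{201999} - \frac{217307}{104237 + 49670}\right) = 143 - \left(\left(- \frac{212}{5} + \frac{324}{5}\right) \frac{1}{201999} - \frac{217307}{153907}\right) = 143 - \left(\frac{112}{5} \cdot \frac{1}{201999} - \frac{217307}{153907}\right) = 143 - \left(\frac{16}{144285} - \frac{217307}{153907}\right) = 143 - - \frac{31351677983}{22206471495} = 143 + \frac{31351677983}{22206471495} = \frac{3206877101768}{22206471495}$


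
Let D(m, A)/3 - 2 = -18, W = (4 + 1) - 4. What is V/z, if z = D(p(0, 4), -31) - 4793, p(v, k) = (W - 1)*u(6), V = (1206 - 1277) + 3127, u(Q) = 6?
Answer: -3056/4841 ≈ -0.63127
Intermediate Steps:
W = 1 (W = 5 - 4 = 1)
V = 3056 (V = -71 + 3127 = 3056)
p(v, k) = 0 (p(v, k) = (1 - 1)*6 = 0*6 = 0)
D(m, A) = -48 (D(m, A) = 6 + 3*(-18) = 6 - 54 = -48)
z = -4841 (z = -48 - 4793 = -4841)
V/z = 3056/(-4841) = 3056*(-1/4841) = -3056/4841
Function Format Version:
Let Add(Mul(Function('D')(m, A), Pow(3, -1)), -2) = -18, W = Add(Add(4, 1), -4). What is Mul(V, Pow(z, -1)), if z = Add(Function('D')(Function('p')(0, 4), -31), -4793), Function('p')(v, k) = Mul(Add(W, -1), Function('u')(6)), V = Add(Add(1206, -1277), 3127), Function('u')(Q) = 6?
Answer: Rational(-3056, 4841) ≈ -0.63127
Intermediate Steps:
W = 1 (W = Add(5, -4) = 1)
V = 3056 (V = Add(-71, 3127) = 3056)
Function('p')(v, k) = 0 (Function('p')(v, k) = Mul(Add(1, -1), 6) = Mul(0, 6) = 0)
Function('D')(m, A) = -48 (Function('D')(m, A) = Add(6, Mul(3, -18)) = Add(6, -54) = -48)
z = -4841 (z = Add(-48, -4793) = -4841)
Mul(V, Pow(z, -1)) = Mul(3056, Pow(-4841, -1)) = Mul(3056, Rational(-1, 4841)) = Rational(-3056, 4841)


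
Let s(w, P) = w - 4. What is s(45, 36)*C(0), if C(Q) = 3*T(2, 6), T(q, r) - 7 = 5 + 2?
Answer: 1722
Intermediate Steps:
T(q, r) = 14 (T(q, r) = 7 + (5 + 2) = 7 + 7 = 14)
C(Q) = 42 (C(Q) = 3*14 = 42)
s(w, P) = -4 + w
s(45, 36)*C(0) = (-4 + 45)*42 = 41*42 = 1722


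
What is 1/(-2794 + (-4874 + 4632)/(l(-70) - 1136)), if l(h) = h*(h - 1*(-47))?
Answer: -237/662299 ≈ -0.00035784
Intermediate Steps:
l(h) = h*(47 + h) (l(h) = h*(h + 47) = h*(47 + h))
1/(-2794 + (-4874 + 4632)/(l(-70) - 1136)) = 1/(-2794 + (-4874 + 4632)/(-70*(47 - 70) - 1136)) = 1/(-2794 - 242/(-70*(-23) - 1136)) = 1/(-2794 - 242/(1610 - 1136)) = 1/(-2794 - 242/474) = 1/(-2794 - 242*1/474) = 1/(-2794 - 121/237) = 1/(-662299/237) = -237/662299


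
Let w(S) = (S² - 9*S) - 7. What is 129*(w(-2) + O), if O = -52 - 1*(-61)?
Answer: 3096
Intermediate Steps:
O = 9 (O = -52 + 61 = 9)
w(S) = -7 + S² - 9*S
129*(w(-2) + O) = 129*((-7 + (-2)² - 9*(-2)) + 9) = 129*((-7 + 4 + 18) + 9) = 129*(15 + 9) = 129*24 = 3096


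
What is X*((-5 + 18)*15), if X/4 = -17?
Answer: -13260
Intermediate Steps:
X = -68 (X = 4*(-17) = -68)
X*((-5 + 18)*15) = -68*(-5 + 18)*15 = -884*15 = -68*195 = -13260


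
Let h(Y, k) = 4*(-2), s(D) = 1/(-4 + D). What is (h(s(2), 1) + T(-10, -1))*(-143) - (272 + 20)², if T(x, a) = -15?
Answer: -81975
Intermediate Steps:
h(Y, k) = -8
(h(s(2), 1) + T(-10, -1))*(-143) - (272 + 20)² = (-8 - 15)*(-143) - (272 + 20)² = -23*(-143) - 1*292² = 3289 - 1*85264 = 3289 - 85264 = -81975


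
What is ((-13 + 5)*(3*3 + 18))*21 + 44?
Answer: -4492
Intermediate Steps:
((-13 + 5)*(3*3 + 18))*21 + 44 = -8*(9 + 18)*21 + 44 = -8*27*21 + 44 = -216*21 + 44 = -4536 + 44 = -4492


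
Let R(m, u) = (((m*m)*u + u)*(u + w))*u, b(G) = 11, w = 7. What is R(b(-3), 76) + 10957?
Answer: 58498733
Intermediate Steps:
R(m, u) = u*(7 + u)*(u + u*m**2) (R(m, u) = (((m*m)*u + u)*(u + 7))*u = ((m**2*u + u)*(7 + u))*u = ((u*m**2 + u)*(7 + u))*u = ((u + u*m**2)*(7 + u))*u = ((7 + u)*(u + u*m**2))*u = u*(7 + u)*(u + u*m**2))
R(b(-3), 76) + 10957 = 76**2*(7 + 76 + 7*11**2 + 76*11**2) + 10957 = 5776*(7 + 76 + 7*121 + 76*121) + 10957 = 5776*(7 + 76 + 847 + 9196) + 10957 = 5776*10126 + 10957 = 58487776 + 10957 = 58498733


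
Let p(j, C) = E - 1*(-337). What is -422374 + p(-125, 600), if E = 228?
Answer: -421809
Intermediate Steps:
p(j, C) = 565 (p(j, C) = 228 - 1*(-337) = 228 + 337 = 565)
-422374 + p(-125, 600) = -422374 + 565 = -421809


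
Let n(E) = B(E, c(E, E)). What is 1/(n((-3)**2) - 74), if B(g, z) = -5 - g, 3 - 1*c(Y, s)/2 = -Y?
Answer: -1/88 ≈ -0.011364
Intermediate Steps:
c(Y, s) = 6 + 2*Y (c(Y, s) = 6 - (-2)*Y = 6 + 2*Y)
n(E) = -5 - E
1/(n((-3)**2) - 74) = 1/((-5 - 1*(-3)**2) - 74) = 1/((-5 - 1*9) - 74) = 1/((-5 - 9) - 74) = 1/(-14 - 74) = 1/(-88) = -1/88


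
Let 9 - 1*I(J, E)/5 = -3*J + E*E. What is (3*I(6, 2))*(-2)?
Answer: -690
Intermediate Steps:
I(J, E) = 45 - 5*E**2 + 15*J (I(J, E) = 45 - 5*(-3*J + E*E) = 45 - 5*(-3*J + E**2) = 45 - 5*(E**2 - 3*J) = 45 + (-5*E**2 + 15*J) = 45 - 5*E**2 + 15*J)
(3*I(6, 2))*(-2) = (3*(45 - 5*2**2 + 15*6))*(-2) = (3*(45 - 5*4 + 90))*(-2) = (3*(45 - 20 + 90))*(-2) = (3*115)*(-2) = 345*(-2) = -690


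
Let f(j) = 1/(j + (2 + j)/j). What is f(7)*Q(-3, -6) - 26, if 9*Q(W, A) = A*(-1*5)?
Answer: -2227/87 ≈ -25.598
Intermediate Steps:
Q(W, A) = -5*A/9 (Q(W, A) = (A*(-1*5))/9 = (A*(-5))/9 = (-5*A)/9 = -5*A/9)
f(j) = 1/(j + (2 + j)/j)
f(7)*Q(-3, -6) - 26 = (7/(2 + 7 + 7²))*(-5/9*(-6)) - 26 = (7/(2 + 7 + 49))*(10/3) - 26 = (7/58)*(10/3) - 26 = 35/87 - 26 = -2227/87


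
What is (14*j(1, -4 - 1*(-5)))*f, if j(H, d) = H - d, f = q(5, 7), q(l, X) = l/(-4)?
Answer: 0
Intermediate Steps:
q(l, X) = -l/4 (q(l, X) = l*(-¼) = -l/4)
f = -5/4 (f = -¼*5 = -5/4 ≈ -1.2500)
(14*j(1, -4 - 1*(-5)))*f = (14*(1 - (-4 - 1*(-5))))*(-5/4) = (14*(1 - (-4 + 5)))*(-5/4) = (14*(1 - 1*1))*(-5/4) = (14*(1 - 1))*(-5/4) = (14*0)*(-5/4) = 0*(-5/4) = 0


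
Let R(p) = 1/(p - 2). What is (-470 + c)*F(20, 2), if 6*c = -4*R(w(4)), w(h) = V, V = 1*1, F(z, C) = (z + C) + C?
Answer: -11264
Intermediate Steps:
F(z, C) = z + 2*C (F(z, C) = (C + z) + C = z + 2*C)
V = 1
w(h) = 1
R(p) = 1/(-2 + p)
c = ⅔ (c = (-4/(-2 + 1))/6 = (-4/(-1))/6 = (-4*(-1))/6 = (⅙)*4 = ⅔ ≈ 0.66667)
(-470 + c)*F(20, 2) = (-470 + ⅔)*(20 + 2*2) = -1408*(20 + 4)/3 = -1408/3*24 = -11264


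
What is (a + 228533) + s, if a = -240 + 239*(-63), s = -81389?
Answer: 131847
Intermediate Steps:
a = -15297 (a = -240 - 15057 = -15297)
(a + 228533) + s = (-15297 + 228533) - 81389 = 213236 - 81389 = 131847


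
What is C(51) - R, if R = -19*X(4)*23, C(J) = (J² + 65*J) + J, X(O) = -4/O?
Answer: 5530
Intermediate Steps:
C(J) = J² + 66*J
R = 437 (R = -(-76)/4*23 = -19*(-1)*23 = 19*23 = 437)
C(51) - R = 51*(66 + 51) - 1*437 = 51*117 - 437 = 5967 - 437 = 5530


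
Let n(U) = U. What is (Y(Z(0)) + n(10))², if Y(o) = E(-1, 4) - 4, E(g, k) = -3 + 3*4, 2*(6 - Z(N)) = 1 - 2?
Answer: 225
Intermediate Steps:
Z(N) = 13/2 (Z(N) = 6 - (1 - 2)/2 = 6 - ½*(-1) = 6 + ½ = 13/2)
E(g, k) = 9 (E(g, k) = -3 + 12 = 9)
Y(o) = 5 (Y(o) = 9 - 4 = 5)
(Y(Z(0)) + n(10))² = (5 + 10)² = 15² = 225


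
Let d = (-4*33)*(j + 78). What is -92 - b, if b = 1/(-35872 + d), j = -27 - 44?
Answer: -3385231/36796 ≈ -92.000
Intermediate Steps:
j = -71
d = -924 (d = (-4*33)*(-71 + 78) = -132*7 = -924)
b = -1/36796 (b = 1/(-35872 - 924) = 1/(-36796) = -1/36796 ≈ -2.7177e-5)
-92 - b = -92 - 1*(-1/36796) = -92 + 1/36796 = -3385231/36796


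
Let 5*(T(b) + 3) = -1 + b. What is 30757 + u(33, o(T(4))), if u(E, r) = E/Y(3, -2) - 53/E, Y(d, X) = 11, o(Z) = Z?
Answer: 1015027/33 ≈ 30758.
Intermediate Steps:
T(b) = -16/5 + b/5 (T(b) = -3 + (-1 + b)/5 = -3 + (-1/5 + b/5) = -16/5 + b/5)
u(E, r) = -53/E + E/11 (u(E, r) = E/11 - 53/E = -53/E + E/11)
30757 + u(33, o(T(4))) = 30757 + (-53/33 + (1/11)*33) = 30757 + (-53*1/33 + 3) = 30757 + (-53/33 + 3) = 30757 + 46/33 = 1015027/33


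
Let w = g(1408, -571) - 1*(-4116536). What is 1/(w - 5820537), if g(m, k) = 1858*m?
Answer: 1/912063 ≈ 1.0964e-6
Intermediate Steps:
w = 6732600 (w = 1858*1408 - 1*(-4116536) = 2616064 + 4116536 = 6732600)
1/(w - 5820537) = 1/(6732600 - 5820537) = 1/912063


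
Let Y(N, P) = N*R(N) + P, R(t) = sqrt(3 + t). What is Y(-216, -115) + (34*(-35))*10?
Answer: -12015 - 216*I*sqrt(213) ≈ -12015.0 - 3152.4*I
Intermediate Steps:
Y(N, P) = P + N*sqrt(3 + N) (Y(N, P) = N*sqrt(3 + N) + P = P + N*sqrt(3 + N))
Y(-216, -115) + (34*(-35))*10 = (-115 - 216*sqrt(3 - 216)) + (34*(-35))*10 = (-115 - 216*I*sqrt(213)) - 1190*10 = (-115 - 216*I*sqrt(213)) - 11900 = -12015 - 216*I*sqrt(213)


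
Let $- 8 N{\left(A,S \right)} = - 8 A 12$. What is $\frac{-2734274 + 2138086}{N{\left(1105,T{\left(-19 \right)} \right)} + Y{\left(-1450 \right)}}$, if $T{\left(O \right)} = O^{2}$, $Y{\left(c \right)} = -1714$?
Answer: $- \frac{298094}{5773} \approx -51.636$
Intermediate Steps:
$N{\left(A,S \right)} = 12 A$ ($N{\left(A,S \right)} = - \frac{- 8 A 12}{8} = - \frac{\left(-96\right) A}{8} = 12 A$)
$\frac{-2734274 + 2138086}{N{\left(1105,T{\left(-19 \right)} \right)} + Y{\left(-1450 \right)}} = \frac{-2734274 + 2138086}{12 \cdot 1105 - 1714} = - \frac{596188}{13260 - 1714} = - \frac{596188}{11546} = \left(-596188\right) \frac{1}{11546} = - \frac{298094}{5773}$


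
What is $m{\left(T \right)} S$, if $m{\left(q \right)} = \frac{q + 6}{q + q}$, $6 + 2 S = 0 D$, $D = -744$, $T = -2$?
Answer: $3$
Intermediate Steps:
$S = -3$ ($S = -3 + \frac{0 \left(-744\right)}{2} = -3 + \frac{1}{2} \cdot 0 = -3 + 0 = -3$)
$m{\left(q \right)} = \frac{6 + q}{2 q}$
$m{\left(T \right)} S = \frac{6 - 2}{2 \left(-2\right)} \left(-3\right) = \frac{1}{2} \left(- \frac{1}{2}\right) 4 \left(-3\right) = \left(-1\right) \left(-3\right) = 3$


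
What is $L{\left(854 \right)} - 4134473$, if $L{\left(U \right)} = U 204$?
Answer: $-3960257$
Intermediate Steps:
$L{\left(U \right)} = 204 U$
$L{\left(854 \right)} - 4134473 = 204 \cdot 854 - 4134473 = 174216 - 4134473 = -3960257$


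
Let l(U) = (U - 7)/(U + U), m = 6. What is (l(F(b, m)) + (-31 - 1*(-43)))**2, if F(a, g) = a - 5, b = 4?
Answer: 256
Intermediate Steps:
F(a, g) = -5 + a
l(U) = (-7 + U)/(2*U) (l(U) = (-7 + U)/((2*U)) = (-7 + U)*(1/(2*U)) = (-7 + U)/(2*U))
(l(F(b, m)) + (-31 - 1*(-43)))**2 = ((-7 + (-5 + 4))/(2*(-5 + 4)) + (-31 - 1*(-43)))**2 = ((1/2)*(-7 - 1)/(-1) + (-31 + 43))**2 = ((1/2)*(-1)*(-8) + 12)**2 = (4 + 12)**2 = 16**2 = 256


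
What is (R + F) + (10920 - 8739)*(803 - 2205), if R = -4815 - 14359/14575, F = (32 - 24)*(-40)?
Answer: -44641738134/14575 ≈ -3.0629e+6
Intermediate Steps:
F = -320 (F = 8*(-40) = -320)
R = -70192984/14575 (R = -4815 - 14359/14575 = -70192984/14575 ≈ -4816.0)
(R + F) + (10920 - 8739)*(803 - 2205) = (-70192984/14575 - 320) + (10920 - 8739)*(803 - 2205) = -74856984/14575 + 2181*(-1402) = -74856984/14575 - 3057762 = -44641738134/14575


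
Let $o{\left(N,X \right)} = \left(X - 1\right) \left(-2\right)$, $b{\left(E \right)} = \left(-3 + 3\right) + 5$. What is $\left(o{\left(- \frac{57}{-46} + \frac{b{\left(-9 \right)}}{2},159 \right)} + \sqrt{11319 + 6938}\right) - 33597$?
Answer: $-33913 + \sqrt{18257} \approx -33778.0$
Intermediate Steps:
$b{\left(E \right)} = 5$ ($b{\left(E \right)} = 0 + 5 = 5$)
$o{\left(N,X \right)} = 2 - 2 X$ ($o{\left(N,X \right)} = \left(-1 + X\right) \left(-2\right) = 2 - 2 X$)
$\left(o{\left(- \frac{57}{-46} + \frac{b{\left(-9 \right)}}{2},159 \right)} + \sqrt{11319 + 6938}\right) - 33597 = \left(\left(2 - 318\right) + \sqrt{11319 + 6938}\right) - 33597 = \left(\left(2 - 318\right) + \sqrt{18257}\right) - 33597 = \left(-316 + \sqrt{18257}\right) - 33597 = -33913 + \sqrt{18257}$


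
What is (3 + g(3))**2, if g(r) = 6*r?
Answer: 441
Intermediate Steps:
(3 + g(3))**2 = (3 + 6*3)**2 = (3 + 18)**2 = 21**2 = 441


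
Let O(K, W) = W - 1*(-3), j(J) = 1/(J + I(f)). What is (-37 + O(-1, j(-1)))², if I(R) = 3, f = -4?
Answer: 4489/4 ≈ 1122.3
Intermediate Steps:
j(J) = 1/(3 + J) (j(J) = 1/(J + 3) = 1/(3 + J))
O(K, W) = 3 + W (O(K, W) = W + 3 = 3 + W)
(-37 + O(-1, j(-1)))² = (-37 + (3 + 1/(3 - 1)))² = (-37 + (3 + 1/2))² = (-37 + (3 + ½))² = (-37 + 7/2)² = (-67/2)² = 4489/4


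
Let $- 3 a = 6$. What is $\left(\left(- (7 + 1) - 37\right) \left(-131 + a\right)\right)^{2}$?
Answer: $35820225$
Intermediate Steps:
$a = -2$ ($a = \left(- \frac{1}{3}\right) 6 = -2$)
$\left(\left(- (7 + 1) - 37\right) \left(-131 + a\right)\right)^{2} = \left(\left(- (7 + 1) - 37\right) \left(-131 - 2\right)\right)^{2} = \left(\left(\left(-1\right) 8 - 37\right) \left(-133\right)\right)^{2} = \left(\left(-8 - 37\right) \left(-133\right)\right)^{2} = \left(\left(-45\right) \left(-133\right)\right)^{2} = 5985^{2} = 35820225$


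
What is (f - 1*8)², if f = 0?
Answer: 64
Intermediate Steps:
(f - 1*8)² = (0 - 1*8)² = (0 - 8)² = (-8)² = 64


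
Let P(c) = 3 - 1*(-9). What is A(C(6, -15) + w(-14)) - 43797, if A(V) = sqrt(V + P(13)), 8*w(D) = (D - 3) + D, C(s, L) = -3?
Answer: -43797 + sqrt(82)/4 ≈ -43795.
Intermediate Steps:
P(c) = 12 (P(c) = 3 + 9 = 12)
w(D) = -3/8 + D/4 (w(D) = ((D - 3) + D)/8 = ((-3 + D) + D)/8 = (-3 + 2*D)/8 = -3/8 + D/4)
A(V) = sqrt(12 + V) (A(V) = sqrt(V + 12) = sqrt(12 + V))
A(C(6, -15) + w(-14)) - 43797 = sqrt(12 + (-3 + (-3/8 + (1/4)*(-14)))) - 43797 = sqrt(12 + (-3 + (-3/8 - 7/2))) - 43797 = sqrt(12 + (-3 - 31/8)) - 43797 = sqrt(12 - 55/8) - 43797 = sqrt(41/8) - 43797 = sqrt(82)/4 - 43797 = -43797 + sqrt(82)/4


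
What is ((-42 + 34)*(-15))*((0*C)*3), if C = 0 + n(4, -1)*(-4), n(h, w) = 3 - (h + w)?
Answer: 0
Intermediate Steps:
n(h, w) = 3 - h - w (n(h, w) = 3 + (-h - w) = 3 - h - w)
C = 0 (C = 0 + (3 - 1*4 - 1*(-1))*(-4) = 0 + (3 - 4 + 1)*(-4) = 0 + 0*(-4) = 0 + 0 = 0)
((-42 + 34)*(-15))*((0*C)*3) = ((-42 + 34)*(-15))*((0*0)*3) = (-8*(-15))*(0*3) = 120*0 = 0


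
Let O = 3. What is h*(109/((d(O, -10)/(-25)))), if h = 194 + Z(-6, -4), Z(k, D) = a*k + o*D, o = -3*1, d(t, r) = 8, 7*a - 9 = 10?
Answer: -452350/7 ≈ -64621.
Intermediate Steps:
a = 19/7 (a = 9/7 + (1/7)*10 = 9/7 + 10/7 = 19/7 ≈ 2.7143)
o = -3
Z(k, D) = -3*D + 19*k/7 (Z(k, D) = 19*k/7 - 3*D = -3*D + 19*k/7)
h = 1328/7 (h = 194 + (-3*(-4) + (19/7)*(-6)) = 194 + (12 - 114/7) = 194 - 30/7 = 1328/7 ≈ 189.71)
h*(109/((d(O, -10)/(-25)))) = 1328*(109/((8/(-25))))/7 = 1328*(109/((8*(-1/25))))/7 = 1328*(109/(-8/25))/7 = 1328*(109*(-25/8))/7 = (1328/7)*(-2725/8) = -452350/7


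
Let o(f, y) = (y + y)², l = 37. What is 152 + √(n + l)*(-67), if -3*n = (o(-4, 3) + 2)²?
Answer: 152 - 67*I*√3999/3 ≈ 152.0 - 1412.3*I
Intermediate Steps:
o(f, y) = 4*y² (o(f, y) = (2*y)² = 4*y²)
n = -1444/3 (n = -(4*3² + 2)²/3 = -(4*9 + 2)²/3 = -(36 + 2)²/3 = -⅓*38² = -⅓*1444 = -1444/3 ≈ -481.33)
152 + √(n + l)*(-67) = 152 + √(-1444/3 + 37)*(-67) = 152 + √(-1333/3)*(-67) = 152 + (I*√3999/3)*(-67) = 152 - 67*I*√3999/3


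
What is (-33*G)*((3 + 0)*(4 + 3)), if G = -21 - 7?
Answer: 19404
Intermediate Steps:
G = -28
(-33*G)*((3 + 0)*(4 + 3)) = (-33*(-28))*((3 + 0)*(4 + 3)) = 924*(3*7) = 924*21 = 19404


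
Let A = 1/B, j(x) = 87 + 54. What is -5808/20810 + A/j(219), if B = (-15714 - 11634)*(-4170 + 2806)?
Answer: -15274101277403/54726936604560 ≈ -0.27910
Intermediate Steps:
j(x) = 141
B = 37302672 (B = -27348*(-1364) = 37302672)
A = 1/37302672 ≈ 2.6808e-8
-5808/20810 + A/j(219) = -5808/20810 + (1/37302672)/141 = -5808*1/20810 + (1/37302672)*(1/141) = -2904/10405 + 1/5259676752 = -15274101277403/54726936604560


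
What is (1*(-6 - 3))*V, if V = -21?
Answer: 189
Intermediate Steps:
(1*(-6 - 3))*V = (1*(-6 - 3))*(-21) = (1*(-9))*(-21) = -9*(-21) = 189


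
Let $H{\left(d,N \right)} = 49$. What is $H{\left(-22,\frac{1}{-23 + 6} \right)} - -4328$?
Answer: $4377$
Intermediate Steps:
$H{\left(-22,\frac{1}{-23 + 6} \right)} - -4328 = 49 - -4328 = 49 + 4328 = 4377$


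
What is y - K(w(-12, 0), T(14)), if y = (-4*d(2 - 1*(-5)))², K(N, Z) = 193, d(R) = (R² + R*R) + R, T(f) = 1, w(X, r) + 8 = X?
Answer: 176207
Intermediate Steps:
w(X, r) = -8 + X
d(R) = R + 2*R² (d(R) = (R² + R²) + R = 2*R² + R = R + 2*R²)
y = 176400 (y = (-4*(2 - 1*(-5))*(1 + 2*(2 - 1*(-5))))² = (-4*(2 + 5)*(1 + 2*(2 + 5)))² = (-28*(1 + 2*7))² = (-28*(1 + 14))² = (-28*15)² = (-4*105)² = (-420)² = 176400)
y - K(w(-12, 0), T(14)) = 176400 - 1*193 = 176400 - 193 = 176207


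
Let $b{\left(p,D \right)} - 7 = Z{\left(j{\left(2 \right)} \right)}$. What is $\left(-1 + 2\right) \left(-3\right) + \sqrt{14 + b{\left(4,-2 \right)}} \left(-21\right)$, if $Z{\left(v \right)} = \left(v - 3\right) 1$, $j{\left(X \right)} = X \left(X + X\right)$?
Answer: $-3 - 21 \sqrt{26} \approx -110.08$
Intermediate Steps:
$j{\left(X \right)} = 2 X^{2}$ ($j{\left(X \right)} = X 2 X = 2 X^{2}$)
$Z{\left(v \right)} = -3 + v$ ($Z{\left(v \right)} = \left(-3 + v\right) 1 = -3 + v$)
$b{\left(p,D \right)} = 12$ ($b{\left(p,D \right)} = 7 - \left(3 - 2 \cdot 2^{2}\right) = 7 + \left(-3 + 2 \cdot 4\right) = 7 + \left(-3 + 8\right) = 7 + 5 = 12$)
$\left(-1 + 2\right) \left(-3\right) + \sqrt{14 + b{\left(4,-2 \right)}} \left(-21\right) = \left(-1 + 2\right) \left(-3\right) + \sqrt{14 + 12} \left(-21\right) = 1 \left(-3\right) + \sqrt{26} \left(-21\right) = -3 - 21 \sqrt{26}$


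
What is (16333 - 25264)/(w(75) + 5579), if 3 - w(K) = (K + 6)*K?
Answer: 8931/493 ≈ 18.116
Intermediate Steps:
w(K) = 3 - K*(6 + K) (w(K) = 3 - (K + 6)*K = 3 - (6 + K)*K = 3 - K*(6 + K))
(16333 - 25264)/(w(75) + 5579) = (16333 - 25264)/((3 - 1*75² - 6*75) + 5579) = -8931/((3 - 1*5625 - 450) + 5579) = -8931/((3 - 5625 - 450) + 5579) = -8931/(-6072 + 5579) = -8931/(-493) = -8931*(-1/493) = 8931/493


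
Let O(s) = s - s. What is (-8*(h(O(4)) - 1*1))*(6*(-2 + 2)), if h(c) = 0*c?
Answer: 0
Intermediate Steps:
O(s) = 0
h(c) = 0
(-8*(h(O(4)) - 1*1))*(6*(-2 + 2)) = (-8*(0 - 1*1))*(6*(-2 + 2)) = (-8*(0 - 1))*(6*0) = -8*(-1)*0 = 8*0 = 0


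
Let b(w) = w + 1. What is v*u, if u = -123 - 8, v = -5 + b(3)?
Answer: 131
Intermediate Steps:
b(w) = 1 + w
v = -1 (v = -5 + (1 + 3) = -5 + 4 = -1)
u = -131
v*u = -1*(-131) = 131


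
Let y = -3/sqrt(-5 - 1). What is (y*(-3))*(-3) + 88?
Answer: 88 + 9*I*sqrt(6)/2 ≈ 88.0 + 11.023*I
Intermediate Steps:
y = I*sqrt(6)/2 (y = -3*(-I*sqrt(6)/6) = -(-1)*I*sqrt(6)/2 = I*sqrt(6)/2 ≈ 1.2247*I)
(y*(-3))*(-3) + 88 = ((I*sqrt(6)/2)*(-3))*(-3) + 88 = -3*I*sqrt(6)/2*(-3) + 88 = 9*I*sqrt(6)/2 + 88 = 88 + 9*I*sqrt(6)/2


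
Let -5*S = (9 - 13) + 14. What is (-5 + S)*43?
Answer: -301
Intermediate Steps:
S = -2 (S = -((9 - 13) + 14)/5 = -(-4 + 14)/5 = -⅕*10 = -2)
(-5 + S)*43 = (-5 - 2)*43 = -7*43 = -301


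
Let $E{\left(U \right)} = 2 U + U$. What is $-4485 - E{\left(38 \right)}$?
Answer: $-4599$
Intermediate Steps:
$E{\left(U \right)} = 3 U$
$-4485 - E{\left(38 \right)} = -4485 - 3 \cdot 38 = -4485 - 114 = -4599$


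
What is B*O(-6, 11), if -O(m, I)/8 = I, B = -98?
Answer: 8624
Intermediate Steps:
O(m, I) = -8*I
B*O(-6, 11) = -(-784)*11 = -98*(-88) = 8624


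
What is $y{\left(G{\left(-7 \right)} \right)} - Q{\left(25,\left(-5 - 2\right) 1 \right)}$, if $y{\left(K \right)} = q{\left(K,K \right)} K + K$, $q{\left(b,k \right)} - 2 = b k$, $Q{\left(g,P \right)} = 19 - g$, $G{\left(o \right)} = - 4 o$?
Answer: $22042$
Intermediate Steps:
$q{\left(b,k \right)} = 2 + b k$
$y{\left(K \right)} = K + K \left(2 + K^{2}\right)$ ($y{\left(K \right)} = \left(2 + K K\right) K + K = \left(2 + K^{2}\right) K + K = K \left(2 + K^{2}\right) + K = K + K \left(2 + K^{2}\right)$)
$y{\left(G{\left(-7 \right)} \right)} - Q{\left(25,\left(-5 - 2\right) 1 \right)} = \left(-4\right) \left(-7\right) \left(3 + \left(\left(-4\right) \left(-7\right)\right)^{2}\right) - \left(19 - 25\right) = 28 \left(3 + 28^{2}\right) - \left(19 - 25\right) = 28 \left(3 + 784\right) - -6 = 28 \cdot 787 + 6 = 22036 + 6 = 22042$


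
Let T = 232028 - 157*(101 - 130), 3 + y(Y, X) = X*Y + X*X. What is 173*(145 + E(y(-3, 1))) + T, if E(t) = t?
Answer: 260801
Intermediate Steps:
y(Y, X) = -3 + X**2 + X*Y (y(Y, X) = -3 + (X*Y + X*X) = -3 + (X*Y + X**2) = -3 + (X**2 + X*Y) = -3 + X**2 + X*Y)
T = 236581 (T = 232028 - 157*(-29) = 232028 + 4553 = 236581)
173*(145 + E(y(-3, 1))) + T = 173*(145 + (-3 + 1**2 + 1*(-3))) + 236581 = 173*(145 + (-3 + 1 - 3)) + 236581 = 173*(145 - 5) + 236581 = 173*140 + 236581 = 24220 + 236581 = 260801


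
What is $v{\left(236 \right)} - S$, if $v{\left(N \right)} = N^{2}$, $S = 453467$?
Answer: $-397771$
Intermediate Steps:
$v{\left(236 \right)} - S = 236^{2} - 453467 = 55696 - 453467 = -397771$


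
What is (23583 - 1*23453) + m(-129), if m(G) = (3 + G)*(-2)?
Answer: 382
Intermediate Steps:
m(G) = -6 - 2*G
(23583 - 1*23453) + m(-129) = (23583 - 1*23453) + (-6 - 2*(-129)) = (23583 - 23453) + (-6 + 258) = 130 + 252 = 382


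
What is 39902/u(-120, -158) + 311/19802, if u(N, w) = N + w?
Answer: -395026473/2752478 ≈ -143.52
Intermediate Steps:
39902/u(-120, -158) + 311/19802 = 39902/(-120 - 158) + 311/19802 = 39902/(-278) + 311*(1/19802) = 39902*(-1/278) + 311/19802 = -19951/139 + 311/19802 = -395026473/2752478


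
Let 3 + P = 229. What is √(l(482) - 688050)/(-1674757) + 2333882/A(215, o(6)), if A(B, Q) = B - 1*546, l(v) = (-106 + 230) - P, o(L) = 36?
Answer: -2333882/331 - 2*I*√172038/1674757 ≈ -7051.0 - 0.00049532*I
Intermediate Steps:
P = 226 (P = -3 + 229 = 226)
l(v) = -102 (l(v) = (-106 + 230) - 1*226 = 124 - 226 = -102)
A(B, Q) = -546 + B (A(B, Q) = B - 546 = -546 + B)
√(l(482) - 688050)/(-1674757) + 2333882/A(215, o(6)) = √(-102 - 688050)/(-1674757) + 2333882/(-546 + 215) = √(-688152)*(-1/1674757) + 2333882/(-331) = (2*I*√172038)*(-1/1674757) + 2333882*(-1/331) = -2*I*√172038/1674757 - 2333882/331 = -2333882/331 - 2*I*√172038/1674757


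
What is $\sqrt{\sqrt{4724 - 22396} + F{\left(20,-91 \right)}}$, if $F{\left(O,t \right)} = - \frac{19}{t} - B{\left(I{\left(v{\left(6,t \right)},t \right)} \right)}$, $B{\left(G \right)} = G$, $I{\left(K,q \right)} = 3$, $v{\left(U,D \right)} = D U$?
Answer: $\frac{\sqrt{-23114 + 778414 i \sqrt{2}}}{91} \approx 8.0677 + 8.2388 i$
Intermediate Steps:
$F{\left(O,t \right)} = -3 - \frac{19}{t}$ ($F{\left(O,t \right)} = - \frac{19}{t} - 3 = -3 - \frac{19}{t}$)
$\sqrt{\sqrt{4724 - 22396} + F{\left(20,-91 \right)}} = \sqrt{\sqrt{4724 - 22396} - \left(3 + \frac{19}{-91}\right)} = \sqrt{\sqrt{-17672} - \frac{254}{91}} = \sqrt{94 i \sqrt{2} + \left(-3 + \frac{19}{91}\right)} = \sqrt{94 i \sqrt{2} - \frac{254}{91}} = \sqrt{- \frac{254}{91} + 94 i \sqrt{2}}$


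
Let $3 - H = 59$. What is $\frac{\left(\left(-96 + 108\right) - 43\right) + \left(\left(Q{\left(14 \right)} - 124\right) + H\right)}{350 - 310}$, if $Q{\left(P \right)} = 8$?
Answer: $- \frac{203}{40} \approx -5.075$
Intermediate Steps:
$H = -56$ ($H = 3 - 59 = -56$)
$\frac{\left(\left(-96 + 108\right) - 43\right) + \left(\left(Q{\left(14 \right)} - 124\right) + H\right)}{350 - 310} = \frac{\left(\left(-96 + 108\right) - 43\right) + \left(\left(8 - 124\right) - 56\right)}{350 - 310} = \frac{\left(12 - 43\right) - 172}{40} = \left(-31 - 172\right) \frac{1}{40} = \left(-203\right) \frac{1}{40} = - \frac{203}{40}$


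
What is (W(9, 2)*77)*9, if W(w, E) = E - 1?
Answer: 693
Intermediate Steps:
W(w, E) = -1 + E
(W(9, 2)*77)*9 = ((-1 + 2)*77)*9 = (1*77)*9 = 77*9 = 693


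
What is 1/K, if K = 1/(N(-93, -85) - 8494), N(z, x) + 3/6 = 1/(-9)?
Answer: -152903/18 ≈ -8494.6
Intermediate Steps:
N(z, x) = -11/18 (N(z, x) = -½ + 1/(-9) = -½ - ⅑ = -11/18)
K = -18/152903 (K = 1/(-11/18 - 8494) = 1/(-152903/18) = -18/152903 ≈ -0.00011772)
1/K = 1/(-18/152903) = -152903/18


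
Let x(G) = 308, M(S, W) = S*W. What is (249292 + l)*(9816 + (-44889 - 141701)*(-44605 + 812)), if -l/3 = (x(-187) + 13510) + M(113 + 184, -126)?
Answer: 2615680439471344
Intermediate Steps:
l = 70812 (l = -3*((308 + 13510) + (113 + 184)*(-126)) = -3*(13818 + 297*(-126)) = -3*(13818 - 37422) = -3*(-23604) = 70812)
(249292 + l)*(9816 + (-44889 - 141701)*(-44605 + 812)) = (249292 + 70812)*(9816 + (-44889 - 141701)*(-44605 + 812)) = 320104*(9816 - 186590*(-43793)) = 320104*(9816 + 8171335870) = 320104*8171345686 = 2615680439471344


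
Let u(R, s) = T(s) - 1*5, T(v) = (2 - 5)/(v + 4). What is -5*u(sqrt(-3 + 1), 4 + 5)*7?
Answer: 2380/13 ≈ 183.08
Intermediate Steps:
T(v) = -3/(4 + v)
u(R, s) = -5 - 3/(4 + s) (u(R, s) = -3/(4 + s) - 1*5 = -3/(4 + s) - 5 = -5 - 3/(4 + s))
-5*u(sqrt(-3 + 1), 4 + 5)*7 = -5*(-23 - 5*(4 + 5))/(4 + (4 + 5))*7 = -5*(-23 - 5*9)/(4 + 9)*7 = -5*(-23 - 45)/13*7 = -5*(-68)/13*7 = -5*(-68/13)*7 = (340/13)*7 = 2380/13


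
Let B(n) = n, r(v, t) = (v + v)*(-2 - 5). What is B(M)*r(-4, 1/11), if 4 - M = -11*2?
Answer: 1456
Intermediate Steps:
r(v, t) = -14*v (r(v, t) = (2*v)*(-7) = -14*v)
M = 26 (M = 4 - (-11)*2 = 4 - 1*(-22) = 4 + 22 = 26)
B(M)*r(-4, 1/11) = 26*(-14*(-4)) = 26*56 = 1456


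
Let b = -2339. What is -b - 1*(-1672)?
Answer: 4011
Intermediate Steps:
-b - 1*(-1672) = -1*(-2339) - 1*(-1672) = 2339 + 1672 = 4011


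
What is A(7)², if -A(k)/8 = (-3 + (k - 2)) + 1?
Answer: 576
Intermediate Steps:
A(k) = 32 - 8*k (A(k) = -8*((-3 + (k - 2)) + 1) = -8*((-3 + (-2 + k)) + 1) = -8*((-5 + k) + 1) = -8*(-4 + k) = 32 - 8*k)
A(7)² = (32 - 8*7)² = (32 - 56)² = (-24)² = 576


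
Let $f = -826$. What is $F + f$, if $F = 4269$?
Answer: $3443$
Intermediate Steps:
$F + f = 4269 - 826 = 3443$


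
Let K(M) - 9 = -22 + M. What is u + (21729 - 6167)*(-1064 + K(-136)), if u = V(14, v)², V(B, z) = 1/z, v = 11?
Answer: -2284081425/121 ≈ -1.8877e+7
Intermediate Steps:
K(M) = -13 + M (K(M) = 9 + (-22 + M) = -13 + M)
u = 1/121 (u = (1/11)² = 1/121 ≈ 0.0082645)
u + (21729 - 6167)*(-1064 + K(-136)) = 1/121 + (21729 - 6167)*(-1064 + (-13 - 136)) = 1/121 + 15562*(-1064 - 149) = 1/121 + 15562*(-1213) = 1/121 - 18876706 = -2284081425/121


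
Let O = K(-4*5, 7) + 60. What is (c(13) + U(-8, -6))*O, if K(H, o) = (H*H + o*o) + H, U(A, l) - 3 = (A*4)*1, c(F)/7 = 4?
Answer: -489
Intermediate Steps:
c(F) = 28 (c(F) = 7*4 = 28)
U(A, l) = 3 + 4*A (U(A, l) = 3 + (A*4)*1 = 3 + (4*A)*1 = 3 + 4*A)
K(H, o) = H + H² + o² (K(H, o) = (H² + o²) + H = H + H² + o²)
O = 489 (O = (-4*5 + (-4*5)² + 7²) + 60 = (-20 + (-20)² + 49) + 60 = (-20 + 400 + 49) + 60 = 429 + 60 = 489)
(c(13) + U(-8, -6))*O = (28 + (3 + 4*(-8)))*489 = (28 + (3 - 32))*489 = (28 - 29)*489 = -1*489 = -489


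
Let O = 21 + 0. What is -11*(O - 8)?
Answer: -143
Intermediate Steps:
O = 21
-11*(O - 8) = -11*(21 - 8) = -11*13 = -143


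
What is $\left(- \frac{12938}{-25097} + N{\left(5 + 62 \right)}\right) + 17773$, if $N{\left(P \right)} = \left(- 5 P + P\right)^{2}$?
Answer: $\frac{2248628847}{25097} \approx 89598.0$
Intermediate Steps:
$N{\left(P \right)} = 16 P^{2}$ ($N{\left(P \right)} = \left(- 4 P\right)^{2} = 16 P^{2}$)
$\left(- \frac{12938}{-25097} + N{\left(5 + 62 \right)}\right) + 17773 = \left(- \frac{12938}{-25097} + 16 \left(5 + 62\right)^{2}\right) + 17773 = \left(\left(-12938\right) \left(- \frac{1}{25097}\right) + 16 \cdot 67^{2}\right) + 17773 = \left(\frac{12938}{25097} + 16 \cdot 4489\right) + 17773 = \left(\frac{12938}{25097} + 71824\right) + 17773 = \frac{1802579866}{25097} + 17773 = \frac{2248628847}{25097}$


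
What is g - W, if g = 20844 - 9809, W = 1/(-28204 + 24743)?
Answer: 38192136/3461 ≈ 11035.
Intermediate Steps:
W = -1/3461 (W = 1/(-3461) = -1/3461 ≈ -0.00028893)
g = 11035
g - W = 11035 - 1*(-1/3461) = 11035 + 1/3461 = 38192136/3461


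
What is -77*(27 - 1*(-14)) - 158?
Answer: -3315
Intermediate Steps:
-77*(27 - 1*(-14)) - 158 = -77*(27 + 14) - 158 = -77*41 - 158 = -3157 - 158 = -3315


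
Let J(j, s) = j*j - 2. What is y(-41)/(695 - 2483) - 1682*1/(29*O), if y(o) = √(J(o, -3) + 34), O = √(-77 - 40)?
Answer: -√1713/1788 + 58*I*√13/39 ≈ -0.023148 + 5.3621*I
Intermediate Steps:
O = 3*I*√13 (O = √(-117) = 3*I*√13 ≈ 10.817*I)
J(j, s) = -2 + j² (J(j, s) = j² - 2 = -2 + j²)
y(o) = √(32 + o²) (y(o) = √((-2 + o²) + 34) = √(32 + o²))
y(-41)/(695 - 2483) - 1682*1/(29*O) = √(32 + (-41)²)/(695 - 2483) - 1682*(-I*√13/1131) = √(32 + 1681)/(-1788) - 1682*(-I*√13/1131) = √1713*(-1/1788) - (-58)*I*√13/39 = -√1713/1788 + 58*I*√13/39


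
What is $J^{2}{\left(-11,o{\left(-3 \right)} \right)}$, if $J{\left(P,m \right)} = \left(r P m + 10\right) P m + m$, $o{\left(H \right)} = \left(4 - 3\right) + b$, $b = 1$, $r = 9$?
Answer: $17123044$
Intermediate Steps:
$o{\left(H \right)} = 2$ ($o{\left(H \right)} = \left(4 - 3\right) + 1 = 1 + 1 = 2$)
$J{\left(P,m \right)} = m + P m \left(10 + 9 P m\right)$ ($J{\left(P,m \right)} = \left(9 P m + 10\right) P m + m = \left(10 + 9 P m\right) P m + m = P \left(10 + 9 P m\right) m + m = P m \left(10 + 9 P m\right) + m = m + P m \left(10 + 9 P m\right)$)
$J^{2}{\left(-11,o{\left(-3 \right)} \right)} = \left(2 \left(1 + 10 \left(-11\right) + 9 \cdot 2 \left(-11\right)^{2}\right)\right)^{2} = \left(2 \left(1 - 110 + 9 \cdot 2 \cdot 121\right)\right)^{2} = \left(2 \left(1 - 110 + 2178\right)\right)^{2} = \left(2 \cdot 2069\right)^{2} = 4138^{2} = 17123044$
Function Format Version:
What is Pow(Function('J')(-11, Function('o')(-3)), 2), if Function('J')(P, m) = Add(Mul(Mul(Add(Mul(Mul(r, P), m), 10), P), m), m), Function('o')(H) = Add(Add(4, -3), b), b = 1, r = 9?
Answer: 17123044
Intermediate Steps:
Function('o')(H) = 2 (Function('o')(H) = Add(Add(4, -3), 1) = Add(1, 1) = 2)
Function('J')(P, m) = Add(m, Mul(P, m, Add(10, Mul(9, P, m)))) (Function('J')(P, m) = Add(Mul(Mul(Add(Mul(Mul(9, P), m), 10), P), m), m) = Add(Mul(Mul(Add(Mul(9, P, m), 10), P), m), m) = Add(Mul(Mul(Add(10, Mul(9, P, m)), P), m), m) = Add(Mul(Mul(P, Add(10, Mul(9, P, m))), m), m) = Add(Mul(P, m, Add(10, Mul(9, P, m))), m) = Add(m, Mul(P, m, Add(10, Mul(9, P, m)))))
Pow(Function('J')(-11, Function('o')(-3)), 2) = Pow(Mul(2, Add(1, Mul(10, -11), Mul(9, 2, Pow(-11, 2)))), 2) = Pow(Mul(2, Add(1, -110, Mul(9, 2, 121))), 2) = Pow(Mul(2, Add(1, -110, 2178)), 2) = Pow(Mul(2, 2069), 2) = Pow(4138, 2) = 17123044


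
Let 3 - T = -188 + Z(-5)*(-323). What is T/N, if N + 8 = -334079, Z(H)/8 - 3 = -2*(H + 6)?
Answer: -2775/334087 ≈ -0.0083062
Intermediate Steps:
Z(H) = -72 - 16*H (Z(H) = 24 + 8*(-2*(H + 6)) = 24 + 8*(-2*(6 + H)) = 24 + 8*(-12 - 2*H) = 24 + (-96 - 16*H) = -72 - 16*H)
N = -334087 (N = -8 - 334079 = -334087)
T = 2775 (T = 3 - (-188 + (-72 - 16*(-5))*(-323)) = 3 - (-188 + (-72 + 80)*(-323)) = 3 - (-188 + 8*(-323)) = 3 - (-188 - 2584) = 3 - 1*(-2772) = 3 + 2772 = 2775)
T/N = 2775/(-334087) = 2775*(-1/334087) = -2775/334087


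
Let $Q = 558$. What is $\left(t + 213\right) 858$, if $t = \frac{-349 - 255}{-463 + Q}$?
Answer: $\frac{16843398}{95} \approx 1.773 \cdot 10^{5}$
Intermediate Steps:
$t = - \frac{604}{95}$ ($t = \frac{-349 - 255}{-463 + 558} = - \frac{604}{95} \approx -6.3579$)
$\left(t + 213\right) 858 = \left(- \frac{604}{95} + 213\right) 858 = \frac{19631}{95} \cdot 858 = \frac{16843398}{95}$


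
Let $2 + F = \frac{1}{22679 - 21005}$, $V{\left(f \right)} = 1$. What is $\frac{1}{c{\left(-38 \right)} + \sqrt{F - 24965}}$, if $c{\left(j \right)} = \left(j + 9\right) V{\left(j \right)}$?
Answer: $- \frac{48546}{43202591} - \frac{3 i \sqrt{7773824802}}{43202591} \approx -0.0011237 - 0.0061225 i$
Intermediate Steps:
$F = - \frac{3347}{1674}$ ($F = -2 + \frac{1}{22679 - 21005} = -2 + \frac{1}{1674} = - \frac{3347}{1674} \approx -1.9994$)
$c{\left(j \right)} = 9 + j$ ($c{\left(j \right)} = \left(j + 9\right) 1 = \left(9 + j\right) 1 = 9 + j$)
$\frac{1}{c{\left(-38 \right)} + \sqrt{F - 24965}} = \frac{1}{\left(9 - 38\right) + \sqrt{- \frac{3347}{1674} - 24965}} = \frac{1}{-29 + \sqrt{- \frac{41794757}{1674}}} = \frac{1}{-29 + \frac{i \sqrt{7773824802}}{558}}$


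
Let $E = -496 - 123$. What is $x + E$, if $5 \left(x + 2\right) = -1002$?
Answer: $- \frac{4107}{5} \approx -821.4$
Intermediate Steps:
$E = -619$
$x = - \frac{1012}{5}$ ($x = -2 + \frac{1}{5} \left(-1002\right) = -2 - \frac{1002}{5} = - \frac{1012}{5} \approx -202.4$)
$x + E = - \frac{1012}{5} - 619 = - \frac{4107}{5}$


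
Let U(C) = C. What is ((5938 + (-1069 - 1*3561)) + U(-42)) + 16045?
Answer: 17311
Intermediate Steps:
((5938 + (-1069 - 1*3561)) + U(-42)) + 16045 = ((5938 + (-1069 - 1*3561)) - 42) + 16045 = ((5938 + (-1069 - 3561)) - 42) + 16045 = ((5938 - 4630) - 42) + 16045 = (1308 - 42) + 16045 = 1266 + 16045 = 17311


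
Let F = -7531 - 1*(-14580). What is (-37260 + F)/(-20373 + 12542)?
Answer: 30211/7831 ≈ 3.8579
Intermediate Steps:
F = 7049 (F = -7531 + 14580 = 7049)
(-37260 + F)/(-20373 + 12542) = (-37260 + 7049)/(-20373 + 12542) = -30211/(-7831) = -30211*(-1/7831) = 30211/7831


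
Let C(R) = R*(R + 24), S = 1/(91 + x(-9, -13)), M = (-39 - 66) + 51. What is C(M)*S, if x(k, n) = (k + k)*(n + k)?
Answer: 1620/487 ≈ 3.3265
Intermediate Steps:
x(k, n) = 2*k*(k + n) (x(k, n) = (2*k)*(k + n) = 2*k*(k + n))
M = -54 (M = -105 + 51 = -54)
S = 1/487 (S = 1/(91 + 2*(-9)*(-9 - 13)) = 1/(91 + 2*(-9)*(-22)) = 1/(91 + 396) = 1/487 ≈ 0.0020534)
C(R) = R*(24 + R)
C(M)*S = -54*(24 - 54)*(1/487) = -54*(-30)*(1/487) = 1620*(1/487) = 1620/487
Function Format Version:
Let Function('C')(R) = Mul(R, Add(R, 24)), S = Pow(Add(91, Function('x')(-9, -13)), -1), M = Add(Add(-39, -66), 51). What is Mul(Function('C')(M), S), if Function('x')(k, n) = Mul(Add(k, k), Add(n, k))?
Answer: Rational(1620, 487) ≈ 3.3265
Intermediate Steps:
Function('x')(k, n) = Mul(2, k, Add(k, n)) (Function('x')(k, n) = Mul(Mul(2, k), Add(k, n)) = Mul(2, k, Add(k, n)))
M = -54 (M = Add(-105, 51) = -54)
S = Rational(1, 487) (S = Pow(Add(91, Mul(2, -9, Add(-9, -13))), -1) = Pow(Add(91, Mul(2, -9, -22)), -1) = Pow(Add(91, 396), -1) = Pow(487, -1) = Rational(1, 487) ≈ 0.0020534)
Function('C')(R) = Mul(R, Add(24, R))
Mul(Function('C')(M), S) = Mul(Mul(-54, Add(24, -54)), Rational(1, 487)) = Mul(Mul(-54, -30), Rational(1, 487)) = Mul(1620, Rational(1, 487)) = Rational(1620, 487)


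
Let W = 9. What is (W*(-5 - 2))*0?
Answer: 0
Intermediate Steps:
(W*(-5 - 2))*0 = (9*(-5 - 2))*0 = (9*(-7))*0 = -63*0 = 0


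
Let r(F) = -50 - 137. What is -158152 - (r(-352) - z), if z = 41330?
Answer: -116635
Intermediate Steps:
r(F) = -187
-158152 - (r(-352) - z) = -158152 - (-187 - 1*41330) = -158152 - (-187 - 41330) = -158152 - 1*(-41517) = -158152 + 41517 = -116635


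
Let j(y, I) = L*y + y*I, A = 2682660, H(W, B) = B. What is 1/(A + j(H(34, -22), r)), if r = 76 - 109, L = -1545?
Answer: 1/2717376 ≈ 3.6800e-7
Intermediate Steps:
r = -33
j(y, I) = -1545*y + I*y (j(y, I) = -1545*y + y*I = -1545*y + I*y)
1/(A + j(H(34, -22), r)) = 1/(2682660 - 22*(-1545 - 33)) = 1/(2682660 - 22*(-1578)) = 1/(2682660 + 34716) = 1/2717376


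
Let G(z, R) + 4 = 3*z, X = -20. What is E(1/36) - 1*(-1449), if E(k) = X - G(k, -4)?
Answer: 17195/12 ≈ 1432.9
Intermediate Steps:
G(z, R) = -4 + 3*z
E(k) = -16 - 3*k (E(k) = -20 - (-4 + 3*k) = -20 + (4 - 3*k) = -16 - 3*k)
E(1/36) - 1*(-1449) = (-16 - 3/36) - 1*(-1449) = (-16 - 3*1/36) + 1449 = (-16 - 1/12) + 1449 = -193/12 + 1449 = 17195/12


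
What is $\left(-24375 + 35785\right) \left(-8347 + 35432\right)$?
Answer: $309039850$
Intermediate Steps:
$\left(-24375 + 35785\right) \left(-8347 + 35432\right) = 11410 \cdot 27085 = 309039850$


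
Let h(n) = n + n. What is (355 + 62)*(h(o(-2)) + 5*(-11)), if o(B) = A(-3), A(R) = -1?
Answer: -23769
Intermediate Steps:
o(B) = -1
h(n) = 2*n
(355 + 62)*(h(o(-2)) + 5*(-11)) = (355 + 62)*(2*(-1) + 5*(-11)) = 417*(-2 - 55) = 417*(-57) = -23769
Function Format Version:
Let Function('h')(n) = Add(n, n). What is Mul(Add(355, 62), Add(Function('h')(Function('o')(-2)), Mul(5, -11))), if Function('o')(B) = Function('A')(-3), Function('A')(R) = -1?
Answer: -23769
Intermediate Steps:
Function('o')(B) = -1
Function('h')(n) = Mul(2, n)
Mul(Add(355, 62), Add(Function('h')(Function('o')(-2)), Mul(5, -11))) = Mul(Add(355, 62), Add(Mul(2, -1), Mul(5, -11))) = Mul(417, Add(-2, -55)) = Mul(417, -57) = -23769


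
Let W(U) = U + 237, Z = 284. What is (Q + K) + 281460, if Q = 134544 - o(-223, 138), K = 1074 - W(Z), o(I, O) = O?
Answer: 416419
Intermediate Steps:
W(U) = 237 + U
K = 553 (K = 1074 - (237 + 284) = 1074 - 1*521 = 1074 - 521 = 553)
Q = 134406 (Q = 134544 - 1*138 = 134544 - 138 = 134406)
(Q + K) + 281460 = (134406 + 553) + 281460 = 134959 + 281460 = 416419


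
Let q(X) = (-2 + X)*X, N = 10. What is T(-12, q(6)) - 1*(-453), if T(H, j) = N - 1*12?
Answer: 451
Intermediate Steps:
q(X) = X*(-2 + X)
T(H, j) = -2 (T(H, j) = 10 - 1*12 = 10 - 12 = -2)
T(-12, q(6)) - 1*(-453) = -2 - 1*(-453) = -2 + 453 = 451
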